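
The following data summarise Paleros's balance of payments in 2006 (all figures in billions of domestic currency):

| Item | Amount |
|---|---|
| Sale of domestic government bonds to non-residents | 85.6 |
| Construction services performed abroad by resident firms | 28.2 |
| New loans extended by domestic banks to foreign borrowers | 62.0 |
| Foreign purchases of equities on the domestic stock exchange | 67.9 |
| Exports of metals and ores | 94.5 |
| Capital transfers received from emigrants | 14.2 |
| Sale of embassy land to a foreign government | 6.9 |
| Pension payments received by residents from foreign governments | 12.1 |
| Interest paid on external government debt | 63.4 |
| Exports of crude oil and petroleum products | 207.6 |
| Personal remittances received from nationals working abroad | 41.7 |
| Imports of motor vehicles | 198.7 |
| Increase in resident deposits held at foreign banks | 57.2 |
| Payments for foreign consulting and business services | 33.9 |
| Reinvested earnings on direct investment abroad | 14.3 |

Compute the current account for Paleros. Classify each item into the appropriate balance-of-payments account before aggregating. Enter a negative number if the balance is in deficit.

Goods: -198.7 + 207.6 + 94.5 = 103.4
Services: -33.9 + 28.2 = -5.7
Primary income: -63.4 + 14.3 = -49.1
Secondary income: 41.7 + 12.1 = 53.8
Current account = 103.4 + (-5.7) + (-49.1) + 53.8 = 102.4
(Excluded from the current account — financial account: sale of domestic government bonds to non-residents 85.6, new loans extended by domestic banks to foreign borrowers 62.0, foreign purchases of equities on the domestic stock exchange 67.9, increase in resident deposits held at foreign banks 57.2; capital account: capital transfers received from emigrants 14.2, sale of embassy land to a foreign government 6.9.)

102.4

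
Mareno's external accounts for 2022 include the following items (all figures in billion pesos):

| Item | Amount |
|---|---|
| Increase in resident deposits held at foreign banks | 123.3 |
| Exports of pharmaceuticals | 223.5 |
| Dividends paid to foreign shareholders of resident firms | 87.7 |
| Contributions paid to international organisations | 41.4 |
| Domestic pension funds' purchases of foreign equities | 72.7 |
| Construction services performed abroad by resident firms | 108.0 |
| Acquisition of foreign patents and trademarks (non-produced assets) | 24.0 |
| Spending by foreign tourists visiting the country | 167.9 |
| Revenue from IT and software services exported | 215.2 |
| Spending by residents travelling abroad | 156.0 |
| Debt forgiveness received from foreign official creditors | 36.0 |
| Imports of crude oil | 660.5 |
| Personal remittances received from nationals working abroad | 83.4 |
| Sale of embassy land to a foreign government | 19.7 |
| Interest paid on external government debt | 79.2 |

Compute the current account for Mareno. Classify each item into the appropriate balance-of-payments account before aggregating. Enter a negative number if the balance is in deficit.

-226.8

Goods: 223.5 - 660.5 = -437.0
Services: 108.0 - 156.0 + 215.2 + 167.9 = 335.1
Primary income: -79.2 - 87.7 = -166.9
Secondary income: -41.4 + 83.4 = 42.0
Current account = (-437.0) + 335.1 + (-166.9) + 42.0 = -226.8
(Excluded from the current account — financial account: increase in resident deposits held at foreign banks 123.3, domestic pension funds' purchases of foreign equities 72.7; capital account: acquisition of foreign patents and trademarks (non-produced assets) 24.0, debt forgiveness received from foreign official creditors 36.0, sale of embassy land to a foreign government 19.7.)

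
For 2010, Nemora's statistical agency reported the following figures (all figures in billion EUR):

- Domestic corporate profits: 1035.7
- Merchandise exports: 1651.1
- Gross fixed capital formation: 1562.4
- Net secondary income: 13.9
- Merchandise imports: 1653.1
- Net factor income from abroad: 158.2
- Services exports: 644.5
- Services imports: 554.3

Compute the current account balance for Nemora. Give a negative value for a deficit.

260.3

Goods balance = 1651.1 - 1653.1 = -2.0
Services balance = 644.5 - 554.3 = 90.2
Trade balance (goods + services) = -2.0 + 90.2 = 88.2
Net primary income = 158.2
Net secondary income = 13.9
Current account = 88.2 + 158.2 + 13.9 = 260.3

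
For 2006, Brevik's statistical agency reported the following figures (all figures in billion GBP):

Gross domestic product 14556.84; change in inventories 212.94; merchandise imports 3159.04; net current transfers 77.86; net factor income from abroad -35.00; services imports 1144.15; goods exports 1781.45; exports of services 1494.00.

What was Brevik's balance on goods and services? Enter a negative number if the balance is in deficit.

Goods balance = 1781.45 - 3159.04 = -1377.59
Services balance = 1494.00 - 1144.15 = 349.85
Trade balance (goods + services) = -1377.59 + 349.85 = -1027.74

-1027.74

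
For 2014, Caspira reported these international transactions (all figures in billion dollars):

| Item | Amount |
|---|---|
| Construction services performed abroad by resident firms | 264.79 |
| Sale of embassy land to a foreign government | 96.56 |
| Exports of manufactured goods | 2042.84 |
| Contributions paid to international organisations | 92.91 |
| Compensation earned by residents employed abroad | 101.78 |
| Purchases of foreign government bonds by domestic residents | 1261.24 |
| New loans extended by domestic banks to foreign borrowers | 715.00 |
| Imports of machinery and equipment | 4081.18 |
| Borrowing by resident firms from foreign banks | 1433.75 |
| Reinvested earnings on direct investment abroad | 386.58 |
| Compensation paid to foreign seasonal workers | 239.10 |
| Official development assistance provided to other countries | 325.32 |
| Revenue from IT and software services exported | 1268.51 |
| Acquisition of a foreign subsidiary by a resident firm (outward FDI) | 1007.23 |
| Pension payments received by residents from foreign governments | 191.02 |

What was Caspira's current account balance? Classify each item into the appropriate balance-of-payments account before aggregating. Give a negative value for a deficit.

Goods: -4081.18 + 2042.84 = -2038.34
Services: 1268.51 + 264.79 = 1533.30
Primary income: -239.10 + 386.58 + 101.78 = 249.26
Secondary income: -325.32 + 191.02 - 92.91 = -227.21
Current account = (-2038.34) + 1533.30 + 249.26 + (-227.21) = -482.99
(Excluded from the current account — capital account: sale of embassy land to a foreign government 96.56; financial account: purchases of foreign government bonds by domestic residents 1261.24, new loans extended by domestic banks to foreign borrowers 715.00, borrowing by resident firms from foreign banks 1433.75, acquisition of a foreign subsidiary by a resident firm (outward FDI) 1007.23.)

-482.99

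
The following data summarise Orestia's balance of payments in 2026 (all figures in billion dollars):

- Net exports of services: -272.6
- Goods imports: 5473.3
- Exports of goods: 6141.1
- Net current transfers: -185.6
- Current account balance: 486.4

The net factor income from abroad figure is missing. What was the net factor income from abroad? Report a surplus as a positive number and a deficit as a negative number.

276.8

Current account = goods balance + services balance + net primary income + net secondary income
Sum of the known components = 209.6
Net factor income from abroad = CA - (known components) = 486.4 - 209.6 = 276.8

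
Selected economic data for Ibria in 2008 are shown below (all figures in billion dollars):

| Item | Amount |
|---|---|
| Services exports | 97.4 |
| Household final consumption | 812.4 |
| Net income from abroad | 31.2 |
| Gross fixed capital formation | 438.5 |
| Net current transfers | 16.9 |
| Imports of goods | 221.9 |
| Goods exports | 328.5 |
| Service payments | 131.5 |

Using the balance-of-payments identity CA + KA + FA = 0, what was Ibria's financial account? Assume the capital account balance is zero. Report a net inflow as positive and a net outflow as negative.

Goods balance = 328.5 - 221.9 = 106.6
Services balance = 97.4 - 131.5 = -34.1
Trade balance (goods + services) = 106.6 + (-34.1) = 72.5
Net primary income = 31.2
Net secondary income = 16.9
Current account = 72.5 + 31.2 + 16.9 = 120.6
Financial account = -(120.6) = -120.6

-120.6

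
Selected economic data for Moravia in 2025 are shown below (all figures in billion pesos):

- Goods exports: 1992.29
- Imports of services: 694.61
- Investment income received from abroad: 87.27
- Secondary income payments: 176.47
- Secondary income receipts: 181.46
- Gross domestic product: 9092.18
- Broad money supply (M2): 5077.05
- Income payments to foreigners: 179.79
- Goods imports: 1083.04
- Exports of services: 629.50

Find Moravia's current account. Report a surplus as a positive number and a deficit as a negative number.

756.61

Goods balance = 1992.29 - 1083.04 = 909.25
Services balance = 629.50 - 694.61 = -65.11
Trade balance (goods + services) = 909.25 + (-65.11) = 844.14
Net primary income = 87.27 - 179.79 = -92.52
Net secondary income = 181.46 - 176.47 = 4.99
Current account = 844.14 + (-92.52) + 4.99 = 756.61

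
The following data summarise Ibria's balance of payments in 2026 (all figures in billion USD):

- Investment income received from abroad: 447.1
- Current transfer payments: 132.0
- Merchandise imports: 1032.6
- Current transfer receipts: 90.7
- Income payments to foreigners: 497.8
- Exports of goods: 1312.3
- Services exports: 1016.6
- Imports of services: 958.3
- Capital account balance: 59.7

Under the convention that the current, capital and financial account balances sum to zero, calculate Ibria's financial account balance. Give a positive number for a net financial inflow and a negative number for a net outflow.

Goods balance = 1312.3 - 1032.6 = 279.7
Services balance = 1016.6 - 958.3 = 58.3
Trade balance (goods + services) = 279.7 + 58.3 = 338.0
Net primary income = 447.1 - 497.8 = -50.7
Net secondary income = 90.7 - 132.0 = -41.3
Current account = 338.0 + (-50.7) + (-41.3) = 246.0
Financial account = -(246.0 + 59.7) = -305.7

-305.7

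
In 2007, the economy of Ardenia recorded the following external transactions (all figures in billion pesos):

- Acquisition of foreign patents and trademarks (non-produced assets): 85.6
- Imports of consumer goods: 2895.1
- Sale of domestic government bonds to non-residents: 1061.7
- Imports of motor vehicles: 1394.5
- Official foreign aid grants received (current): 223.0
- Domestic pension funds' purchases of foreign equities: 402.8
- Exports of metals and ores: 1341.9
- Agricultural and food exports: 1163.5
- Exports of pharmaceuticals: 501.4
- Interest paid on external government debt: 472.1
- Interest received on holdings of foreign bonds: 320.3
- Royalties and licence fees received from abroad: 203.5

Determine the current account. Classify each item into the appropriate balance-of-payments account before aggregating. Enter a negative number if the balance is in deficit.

Goods: -1394.5 + 1163.5 - 2895.1 + 1341.9 + 501.4 = -1282.8
Services: 203.5
Primary income: 320.3 - 472.1 = -151.8
Secondary income: 223.0
Current account = (-1282.8) + 203.5 + (-151.8) + 223.0 = -1008.1
(Excluded from the current account — capital account: acquisition of foreign patents and trademarks (non-produced assets) 85.6; financial account: sale of domestic government bonds to non-residents 1061.7, domestic pension funds' purchases of foreign equities 402.8.)

-1008.1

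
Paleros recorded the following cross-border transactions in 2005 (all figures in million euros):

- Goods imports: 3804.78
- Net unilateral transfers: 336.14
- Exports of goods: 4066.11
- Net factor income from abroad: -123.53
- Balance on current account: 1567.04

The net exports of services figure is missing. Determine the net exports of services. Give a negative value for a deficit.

Current account = goods balance + services balance + net primary income + net secondary income
Sum of the known components = 473.94
Net exports of services = CA - (known components) = 1567.04 - 473.94 = 1093.10

1093.10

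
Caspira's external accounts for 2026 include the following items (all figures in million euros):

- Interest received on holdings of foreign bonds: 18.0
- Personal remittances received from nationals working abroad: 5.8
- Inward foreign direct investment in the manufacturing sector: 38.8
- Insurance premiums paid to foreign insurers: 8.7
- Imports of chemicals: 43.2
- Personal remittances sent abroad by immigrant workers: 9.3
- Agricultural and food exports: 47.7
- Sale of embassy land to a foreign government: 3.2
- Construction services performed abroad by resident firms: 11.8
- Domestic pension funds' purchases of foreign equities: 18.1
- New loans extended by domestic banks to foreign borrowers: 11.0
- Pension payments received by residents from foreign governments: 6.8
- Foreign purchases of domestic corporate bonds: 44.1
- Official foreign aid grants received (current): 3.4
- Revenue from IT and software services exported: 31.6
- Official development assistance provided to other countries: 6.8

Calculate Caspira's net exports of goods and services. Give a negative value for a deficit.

39.2

Goods: -43.2 + 47.7 = 4.5
Services: 11.8 - 8.7 + 31.6 = 34.7
Trade balance = 4.5 + 34.7 = 39.2
(Excluded from the trade balance — primary income: interest received on holdings of foreign bonds 18.0; secondary income: personal remittances received from nationals working abroad 5.8, personal remittances sent abroad by immigrant workers 9.3, pension payments received by residents from foreign governments 6.8, official foreign aid grants received (current) 3.4, official development assistance provided to other countries 6.8; financial account: inward foreign direct investment in the manufacturing sector 38.8, domestic pension funds' purchases of foreign equities 18.1, new loans extended by domestic banks to foreign borrowers 11.0, foreign purchases of domestic corporate bonds 44.1; capital account: sale of embassy land to a foreign government 3.2.)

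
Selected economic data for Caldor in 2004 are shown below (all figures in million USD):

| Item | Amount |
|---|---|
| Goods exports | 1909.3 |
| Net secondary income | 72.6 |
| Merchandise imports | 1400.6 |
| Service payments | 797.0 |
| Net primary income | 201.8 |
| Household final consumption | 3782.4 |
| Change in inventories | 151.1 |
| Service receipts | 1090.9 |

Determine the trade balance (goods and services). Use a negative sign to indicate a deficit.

802.6

Goods balance = 1909.3 - 1400.6 = 508.7
Services balance = 1090.9 - 797.0 = 293.9
Trade balance (goods + services) = 508.7 + 293.9 = 802.6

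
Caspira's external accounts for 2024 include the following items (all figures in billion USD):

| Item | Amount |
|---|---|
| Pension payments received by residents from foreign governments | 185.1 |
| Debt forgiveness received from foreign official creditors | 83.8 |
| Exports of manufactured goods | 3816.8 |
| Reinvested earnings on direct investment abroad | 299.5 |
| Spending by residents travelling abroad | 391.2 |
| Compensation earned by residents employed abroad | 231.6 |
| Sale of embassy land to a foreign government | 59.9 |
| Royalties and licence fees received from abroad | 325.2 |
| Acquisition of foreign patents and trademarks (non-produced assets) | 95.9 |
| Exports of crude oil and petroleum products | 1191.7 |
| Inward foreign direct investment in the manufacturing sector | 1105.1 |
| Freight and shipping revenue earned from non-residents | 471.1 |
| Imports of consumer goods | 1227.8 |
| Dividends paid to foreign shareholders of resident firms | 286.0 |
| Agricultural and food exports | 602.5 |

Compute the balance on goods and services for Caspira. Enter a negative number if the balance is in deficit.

Goods: 3816.8 - 1227.8 + 1191.7 + 602.5 = 4383.2
Services: -391.2 + 471.1 + 325.2 = 405.1
Trade balance = 4383.2 + 405.1 = 4788.3
(Excluded from the trade balance — secondary income: pension payments received by residents from foreign governments 185.1; capital account: debt forgiveness received from foreign official creditors 83.8, sale of embassy land to a foreign government 59.9, acquisition of foreign patents and trademarks (non-produced assets) 95.9; primary income: reinvested earnings on direct investment abroad 299.5, compensation earned by residents employed abroad 231.6, dividends paid to foreign shareholders of resident firms 286.0; financial account: inward foreign direct investment in the manufacturing sector 1105.1.)

4788.3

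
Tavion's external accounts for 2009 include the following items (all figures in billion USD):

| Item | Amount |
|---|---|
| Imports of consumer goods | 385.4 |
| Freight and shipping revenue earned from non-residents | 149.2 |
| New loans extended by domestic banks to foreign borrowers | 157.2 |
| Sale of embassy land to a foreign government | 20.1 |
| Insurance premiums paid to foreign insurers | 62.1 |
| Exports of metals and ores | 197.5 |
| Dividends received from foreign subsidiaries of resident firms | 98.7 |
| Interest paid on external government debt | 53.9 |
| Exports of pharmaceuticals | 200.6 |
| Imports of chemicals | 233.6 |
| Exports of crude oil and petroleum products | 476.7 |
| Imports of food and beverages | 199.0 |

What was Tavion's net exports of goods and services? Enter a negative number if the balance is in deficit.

143.9

Goods: -385.4 - 233.6 + 197.5 - 199.0 + 476.7 + 200.6 = 56.8
Services: 149.2 - 62.1 = 87.1
Trade balance = 56.8 + 87.1 = 143.9
(Excluded from the trade balance — financial account: new loans extended by domestic banks to foreign borrowers 157.2; capital account: sale of embassy land to a foreign government 20.1; primary income: dividends received from foreign subsidiaries of resident firms 98.7, interest paid on external government debt 53.9.)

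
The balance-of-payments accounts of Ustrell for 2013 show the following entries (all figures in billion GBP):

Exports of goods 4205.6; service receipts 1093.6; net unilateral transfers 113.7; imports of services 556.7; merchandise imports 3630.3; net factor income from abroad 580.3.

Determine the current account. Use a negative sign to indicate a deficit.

Goods balance = 4205.6 - 3630.3 = 575.3
Services balance = 1093.6 - 556.7 = 536.9
Trade balance (goods + services) = 575.3 + 536.9 = 1112.2
Net primary income = 580.3
Net secondary income = 113.7
Current account = 1112.2 + 580.3 + 113.7 = 1806.2

1806.2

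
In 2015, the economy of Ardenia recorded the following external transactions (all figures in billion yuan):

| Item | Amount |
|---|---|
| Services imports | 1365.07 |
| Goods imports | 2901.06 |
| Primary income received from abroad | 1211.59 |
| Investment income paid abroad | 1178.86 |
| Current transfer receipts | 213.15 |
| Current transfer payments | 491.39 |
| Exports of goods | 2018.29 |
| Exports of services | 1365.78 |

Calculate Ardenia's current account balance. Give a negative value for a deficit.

-1127.57

Goods balance = 2018.29 - 2901.06 = -882.77
Services balance = 1365.78 - 1365.07 = 0.71
Trade balance (goods + services) = -882.77 + 0.71 = -882.06
Net primary income = 1211.59 - 1178.86 = 32.73
Net secondary income = 213.15 - 491.39 = -278.24
Current account = -882.06 + 32.73 + (-278.24) = -1127.57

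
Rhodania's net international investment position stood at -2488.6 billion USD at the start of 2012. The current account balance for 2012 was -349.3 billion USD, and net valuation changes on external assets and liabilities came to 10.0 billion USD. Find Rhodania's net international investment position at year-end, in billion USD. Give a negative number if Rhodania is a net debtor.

-2827.9

Change in NIIP = current account + net valuation change = -349.3 + 10.0 = -339.3
End-of-year NIIP = -2488.6 + (-339.3) = -2827.9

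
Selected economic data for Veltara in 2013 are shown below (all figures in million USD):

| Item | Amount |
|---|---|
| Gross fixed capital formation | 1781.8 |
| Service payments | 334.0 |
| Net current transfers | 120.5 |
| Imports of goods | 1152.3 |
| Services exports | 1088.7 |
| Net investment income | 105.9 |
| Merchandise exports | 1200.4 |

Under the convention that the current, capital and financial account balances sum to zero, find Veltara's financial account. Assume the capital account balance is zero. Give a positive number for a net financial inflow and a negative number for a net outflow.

Goods balance = 1200.4 - 1152.3 = 48.1
Services balance = 1088.7 - 334.0 = 754.7
Trade balance (goods + services) = 48.1 + 754.7 = 802.8
Net primary income = 105.9
Net secondary income = 120.5
Current account = 802.8 + 105.9 + 120.5 = 1029.2
Financial account = -(1029.2) = -1029.2

-1029.2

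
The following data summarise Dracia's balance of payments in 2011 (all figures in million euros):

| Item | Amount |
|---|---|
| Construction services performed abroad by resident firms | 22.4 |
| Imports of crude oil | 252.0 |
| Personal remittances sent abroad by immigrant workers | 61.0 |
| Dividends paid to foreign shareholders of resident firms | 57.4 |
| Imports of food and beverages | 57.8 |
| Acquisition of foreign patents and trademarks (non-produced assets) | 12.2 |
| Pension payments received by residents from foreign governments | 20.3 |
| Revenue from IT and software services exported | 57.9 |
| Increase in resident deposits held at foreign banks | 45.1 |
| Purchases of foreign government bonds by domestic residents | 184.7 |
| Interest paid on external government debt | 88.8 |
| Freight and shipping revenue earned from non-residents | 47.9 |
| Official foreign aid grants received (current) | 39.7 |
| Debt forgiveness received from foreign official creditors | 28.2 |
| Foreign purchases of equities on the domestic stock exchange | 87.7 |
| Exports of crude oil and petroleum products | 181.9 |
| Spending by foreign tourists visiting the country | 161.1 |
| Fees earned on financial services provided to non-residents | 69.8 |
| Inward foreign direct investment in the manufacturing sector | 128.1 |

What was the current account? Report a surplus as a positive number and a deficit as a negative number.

84.0

Goods: -57.8 + 181.9 - 252.0 = -127.9
Services: 57.9 + 161.1 + 22.4 + 47.9 + 69.8 = 359.1
Primary income: -88.8 - 57.4 = -146.2
Secondary income: -61.0 + 39.7 + 20.3 = -1.0
Current account = (-127.9) + 359.1 + (-146.2) + (-1.0) = 84.0
(Excluded from the current account — capital account: acquisition of foreign patents and trademarks (non-produced assets) 12.2, debt forgiveness received from foreign official creditors 28.2; financial account: increase in resident deposits held at foreign banks 45.1, purchases of foreign government bonds by domestic residents 184.7, foreign purchases of equities on the domestic stock exchange 87.7, inward foreign direct investment in the manufacturing sector 128.1.)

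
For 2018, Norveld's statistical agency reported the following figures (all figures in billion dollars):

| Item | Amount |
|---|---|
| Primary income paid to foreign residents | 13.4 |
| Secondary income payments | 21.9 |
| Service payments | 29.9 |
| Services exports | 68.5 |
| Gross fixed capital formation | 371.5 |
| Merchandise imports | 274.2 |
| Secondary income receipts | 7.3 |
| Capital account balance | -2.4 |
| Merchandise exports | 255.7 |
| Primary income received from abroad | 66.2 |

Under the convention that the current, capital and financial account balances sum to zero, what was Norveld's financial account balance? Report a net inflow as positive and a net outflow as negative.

Goods balance = 255.7 - 274.2 = -18.5
Services balance = 68.5 - 29.9 = 38.6
Trade balance (goods + services) = -18.5 + 38.6 = 20.1
Net primary income = 66.2 - 13.4 = 52.8
Net secondary income = 7.3 - 21.9 = -14.6
Current account = 20.1 + 52.8 + (-14.6) = 58.3
Financial account = -(58.3 + (-2.4)) = -55.9

-55.9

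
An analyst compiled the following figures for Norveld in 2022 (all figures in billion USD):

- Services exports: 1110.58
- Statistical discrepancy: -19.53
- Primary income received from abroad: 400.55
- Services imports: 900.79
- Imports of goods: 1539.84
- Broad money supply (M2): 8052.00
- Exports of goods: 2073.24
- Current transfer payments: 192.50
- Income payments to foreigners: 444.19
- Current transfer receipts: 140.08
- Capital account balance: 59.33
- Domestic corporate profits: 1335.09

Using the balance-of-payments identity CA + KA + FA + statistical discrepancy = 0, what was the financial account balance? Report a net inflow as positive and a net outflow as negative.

-686.93

Goods balance = 2073.24 - 1539.84 = 533.40
Services balance = 1110.58 - 900.79 = 209.79
Trade balance (goods + services) = 533.40 + 209.79 = 743.19
Net primary income = 400.55 - 444.19 = -43.64
Net secondary income = 140.08 - 192.50 = -52.42
Current account = 743.19 + (-43.64) + (-52.42) = 647.13
Financial account = -(647.13 + 59.33 + (-19.53)) = -686.93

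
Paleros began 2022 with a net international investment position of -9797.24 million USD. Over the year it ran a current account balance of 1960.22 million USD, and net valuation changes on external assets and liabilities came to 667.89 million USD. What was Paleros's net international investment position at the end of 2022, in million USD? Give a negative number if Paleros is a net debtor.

Change in NIIP = current account + net valuation change = 1960.22 + 667.89 = 2628.11
End-of-year NIIP = -9797.24 + 2628.11 = -7169.13

-7169.13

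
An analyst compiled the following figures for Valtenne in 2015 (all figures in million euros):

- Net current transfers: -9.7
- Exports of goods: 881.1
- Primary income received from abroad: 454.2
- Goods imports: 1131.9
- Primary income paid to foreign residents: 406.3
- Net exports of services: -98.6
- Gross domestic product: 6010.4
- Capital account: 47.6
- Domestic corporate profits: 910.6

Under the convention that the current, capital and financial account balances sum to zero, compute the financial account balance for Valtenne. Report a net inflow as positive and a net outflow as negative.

Goods balance = 881.1 - 1131.9 = -250.8
Services balance = -98.6
Trade balance (goods + services) = -250.8 + (-98.6) = -349.4
Net primary income = 454.2 - 406.3 = 47.9
Net secondary income = -9.7
Current account = -349.4 + 47.9 + (-9.7) = -311.2
Financial account = -(-311.2 + 47.6) = 263.6

263.6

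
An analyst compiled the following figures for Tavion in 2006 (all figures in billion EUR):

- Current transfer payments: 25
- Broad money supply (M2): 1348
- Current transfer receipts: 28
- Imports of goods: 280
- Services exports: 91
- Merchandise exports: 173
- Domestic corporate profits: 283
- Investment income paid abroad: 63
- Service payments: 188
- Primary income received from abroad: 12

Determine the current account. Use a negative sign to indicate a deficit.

-252

Goods balance = 173 - 280 = -107
Services balance = 91 - 188 = -97
Trade balance (goods + services) = -107 + (-97) = -204
Net primary income = 12 - 63 = -51
Net secondary income = 28 - 25 = 3
Current account = -204 + (-51) + 3 = -252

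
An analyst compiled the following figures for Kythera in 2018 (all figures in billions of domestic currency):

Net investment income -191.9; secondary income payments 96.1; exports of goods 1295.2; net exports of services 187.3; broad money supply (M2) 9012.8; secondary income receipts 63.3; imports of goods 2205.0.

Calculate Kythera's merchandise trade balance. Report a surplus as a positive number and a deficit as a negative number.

-909.8

Goods balance = 1295.2 - 2205.0 = -909.8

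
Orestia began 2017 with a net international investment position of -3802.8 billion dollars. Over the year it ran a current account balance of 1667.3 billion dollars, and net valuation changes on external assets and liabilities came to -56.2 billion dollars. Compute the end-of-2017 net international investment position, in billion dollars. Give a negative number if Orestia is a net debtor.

-2191.7

Change in NIIP = current account + net valuation change = 1667.3 + (-56.2) = 1611.1
End-of-year NIIP = -3802.8 + 1611.1 = -2191.7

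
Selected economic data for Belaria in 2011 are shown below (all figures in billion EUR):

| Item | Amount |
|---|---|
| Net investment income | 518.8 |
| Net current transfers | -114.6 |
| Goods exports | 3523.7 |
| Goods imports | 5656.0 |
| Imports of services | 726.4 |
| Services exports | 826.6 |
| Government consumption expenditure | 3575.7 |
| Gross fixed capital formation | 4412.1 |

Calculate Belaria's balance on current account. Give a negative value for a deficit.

-1627.9

Goods balance = 3523.7 - 5656.0 = -2132.3
Services balance = 826.6 - 726.4 = 100.2
Trade balance (goods + services) = -2132.3 + 100.2 = -2032.1
Net primary income = 518.8
Net secondary income = -114.6
Current account = -2032.1 + 518.8 + (-114.6) = -1627.9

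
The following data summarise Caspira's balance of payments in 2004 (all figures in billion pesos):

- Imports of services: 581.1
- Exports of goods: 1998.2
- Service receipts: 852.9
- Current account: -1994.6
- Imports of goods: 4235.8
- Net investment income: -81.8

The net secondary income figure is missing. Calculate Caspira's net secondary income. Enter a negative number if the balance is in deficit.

Current account = goods balance + services balance + net primary income + net secondary income
Sum of the known components = -2047.6
Net secondary income = CA - (known components) = -1994.6 - (-2047.6) = 53.0

53.0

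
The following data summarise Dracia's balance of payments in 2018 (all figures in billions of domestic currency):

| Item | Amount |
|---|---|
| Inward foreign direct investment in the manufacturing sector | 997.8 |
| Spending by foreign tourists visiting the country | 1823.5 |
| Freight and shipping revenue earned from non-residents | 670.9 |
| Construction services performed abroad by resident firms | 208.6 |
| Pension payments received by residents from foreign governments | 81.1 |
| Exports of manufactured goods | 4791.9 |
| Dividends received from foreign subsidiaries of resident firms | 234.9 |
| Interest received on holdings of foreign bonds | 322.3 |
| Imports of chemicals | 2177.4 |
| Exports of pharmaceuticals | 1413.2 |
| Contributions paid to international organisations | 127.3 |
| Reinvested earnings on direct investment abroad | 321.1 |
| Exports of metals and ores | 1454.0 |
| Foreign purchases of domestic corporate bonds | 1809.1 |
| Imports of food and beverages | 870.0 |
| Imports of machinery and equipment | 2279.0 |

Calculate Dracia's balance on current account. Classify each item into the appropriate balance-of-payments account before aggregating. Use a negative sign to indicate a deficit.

5867.8

Goods: 1454.0 - 870.0 - 2177.4 + 1413.2 - 2279.0 + 4791.9 = 2332.7
Services: 670.9 + 208.6 + 1823.5 = 2703.0
Primary income: 321.1 + 322.3 + 234.9 = 878.3
Secondary income: -127.3 + 81.1 = -46.2
Current account = 2332.7 + 2703.0 + 878.3 + (-46.2) = 5867.8
(Excluded from the current account — financial account: inward foreign direct investment in the manufacturing sector 997.8, foreign purchases of domestic corporate bonds 1809.1.)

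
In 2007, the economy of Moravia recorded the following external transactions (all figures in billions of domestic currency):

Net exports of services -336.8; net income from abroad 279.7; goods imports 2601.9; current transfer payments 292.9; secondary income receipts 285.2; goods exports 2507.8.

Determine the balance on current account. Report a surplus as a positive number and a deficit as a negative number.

-158.9

Goods balance = 2507.8 - 2601.9 = -94.1
Services balance = -336.8
Trade balance (goods + services) = -94.1 + (-336.8) = -430.9
Net primary income = 279.7
Net secondary income = 285.2 - 292.9 = -7.7
Current account = -430.9 + 279.7 + (-7.7) = -158.9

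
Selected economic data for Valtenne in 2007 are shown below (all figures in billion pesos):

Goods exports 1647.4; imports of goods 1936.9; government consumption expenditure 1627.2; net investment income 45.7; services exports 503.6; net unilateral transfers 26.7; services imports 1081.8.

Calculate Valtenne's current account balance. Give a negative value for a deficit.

Goods balance = 1647.4 - 1936.9 = -289.5
Services balance = 503.6 - 1081.8 = -578.2
Trade balance (goods + services) = -289.5 + (-578.2) = -867.7
Net primary income = 45.7
Net secondary income = 26.7
Current account = -867.7 + 45.7 + 26.7 = -795.3

-795.3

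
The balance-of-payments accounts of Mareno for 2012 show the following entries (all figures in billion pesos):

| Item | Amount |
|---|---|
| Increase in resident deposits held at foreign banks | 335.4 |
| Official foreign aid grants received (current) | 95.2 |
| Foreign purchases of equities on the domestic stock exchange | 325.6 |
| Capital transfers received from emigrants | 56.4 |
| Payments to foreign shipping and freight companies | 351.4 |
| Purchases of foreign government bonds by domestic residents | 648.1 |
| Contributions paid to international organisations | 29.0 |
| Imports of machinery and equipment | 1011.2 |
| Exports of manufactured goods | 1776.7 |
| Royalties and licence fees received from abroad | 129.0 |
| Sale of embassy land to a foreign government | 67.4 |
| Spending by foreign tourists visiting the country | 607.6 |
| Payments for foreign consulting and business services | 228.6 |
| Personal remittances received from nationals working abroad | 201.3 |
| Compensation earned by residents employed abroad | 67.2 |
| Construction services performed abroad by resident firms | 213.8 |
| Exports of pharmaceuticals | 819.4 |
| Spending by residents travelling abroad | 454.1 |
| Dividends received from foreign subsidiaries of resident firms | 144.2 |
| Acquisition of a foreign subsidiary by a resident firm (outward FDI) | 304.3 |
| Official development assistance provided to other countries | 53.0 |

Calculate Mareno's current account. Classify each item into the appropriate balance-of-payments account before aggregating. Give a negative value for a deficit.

1927.1

Goods: -1011.2 + 819.4 + 1776.7 = 1584.9
Services: -454.1 + 129.0 - 228.6 + 213.8 - 351.4 + 607.6 = -83.7
Primary income: 144.2 + 67.2 = 211.4
Secondary income: 95.2 + 201.3 - 53.0 - 29.0 = 214.5
Current account = 1584.9 + (-83.7) + 211.4 + 214.5 = 1927.1
(Excluded from the current account — financial account: increase in resident deposits held at foreign banks 335.4, foreign purchases of equities on the domestic stock exchange 325.6, purchases of foreign government bonds by domestic residents 648.1, acquisition of a foreign subsidiary by a resident firm (outward FDI) 304.3; capital account: capital transfers received from emigrants 56.4, sale of embassy land to a foreign government 67.4.)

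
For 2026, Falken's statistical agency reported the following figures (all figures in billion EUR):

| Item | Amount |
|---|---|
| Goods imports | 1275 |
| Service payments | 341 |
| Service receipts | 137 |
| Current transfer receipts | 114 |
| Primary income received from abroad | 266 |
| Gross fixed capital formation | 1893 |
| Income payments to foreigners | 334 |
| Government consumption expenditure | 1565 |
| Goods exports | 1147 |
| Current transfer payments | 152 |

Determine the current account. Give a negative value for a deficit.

Goods balance = 1147 - 1275 = -128
Services balance = 137 - 341 = -204
Trade balance (goods + services) = -128 + (-204) = -332
Net primary income = 266 - 334 = -68
Net secondary income = 114 - 152 = -38
Current account = -332 + (-68) + (-38) = -438

-438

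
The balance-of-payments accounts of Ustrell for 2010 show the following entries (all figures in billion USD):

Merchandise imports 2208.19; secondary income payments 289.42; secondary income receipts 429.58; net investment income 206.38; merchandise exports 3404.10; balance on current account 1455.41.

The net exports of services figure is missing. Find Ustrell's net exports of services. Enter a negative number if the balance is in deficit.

-87.04

Current account = goods balance + services balance + net primary income + net secondary income
Sum of the known components = 1542.45
Net exports of services = CA - (known components) = 1455.41 - 1542.45 = -87.04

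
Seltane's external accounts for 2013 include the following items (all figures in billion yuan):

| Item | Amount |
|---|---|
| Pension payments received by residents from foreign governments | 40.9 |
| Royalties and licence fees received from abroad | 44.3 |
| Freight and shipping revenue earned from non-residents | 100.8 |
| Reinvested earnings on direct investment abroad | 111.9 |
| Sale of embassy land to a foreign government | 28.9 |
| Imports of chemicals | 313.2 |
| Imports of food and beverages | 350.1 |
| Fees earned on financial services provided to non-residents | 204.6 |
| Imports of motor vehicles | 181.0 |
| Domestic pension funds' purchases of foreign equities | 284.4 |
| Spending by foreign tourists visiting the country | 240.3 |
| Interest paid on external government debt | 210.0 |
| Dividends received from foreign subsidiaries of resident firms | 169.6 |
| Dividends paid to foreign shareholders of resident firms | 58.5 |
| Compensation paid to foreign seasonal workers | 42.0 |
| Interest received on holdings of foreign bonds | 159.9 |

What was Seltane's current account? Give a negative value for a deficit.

-82.5

Goods: -350.1 - 313.2 - 181.0 = -844.3
Services: 204.6 + 44.3 + 240.3 + 100.8 = 590.0
Primary income: -58.5 - 210.0 - 42.0 + 111.9 + 159.9 + 169.6 = 130.9
Secondary income: 40.9
Current account = (-844.3) + 590.0 + 130.9 + 40.9 = -82.5
(Excluded from the current account — capital account: sale of embassy land to a foreign government 28.9; financial account: domestic pension funds' purchases of foreign equities 284.4.)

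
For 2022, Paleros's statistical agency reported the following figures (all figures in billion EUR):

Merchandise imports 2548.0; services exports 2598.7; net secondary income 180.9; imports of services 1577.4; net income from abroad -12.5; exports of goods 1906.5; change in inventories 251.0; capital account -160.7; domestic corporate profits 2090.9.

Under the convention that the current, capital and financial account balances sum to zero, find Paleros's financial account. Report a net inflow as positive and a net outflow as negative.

Goods balance = 1906.5 - 2548.0 = -641.5
Services balance = 2598.7 - 1577.4 = 1021.3
Trade balance (goods + services) = -641.5 + 1021.3 = 379.8
Net primary income = -12.5
Net secondary income = 180.9
Current account = 379.8 + (-12.5) + 180.9 = 548.2
Financial account = -(548.2 + (-160.7)) = -387.5

-387.5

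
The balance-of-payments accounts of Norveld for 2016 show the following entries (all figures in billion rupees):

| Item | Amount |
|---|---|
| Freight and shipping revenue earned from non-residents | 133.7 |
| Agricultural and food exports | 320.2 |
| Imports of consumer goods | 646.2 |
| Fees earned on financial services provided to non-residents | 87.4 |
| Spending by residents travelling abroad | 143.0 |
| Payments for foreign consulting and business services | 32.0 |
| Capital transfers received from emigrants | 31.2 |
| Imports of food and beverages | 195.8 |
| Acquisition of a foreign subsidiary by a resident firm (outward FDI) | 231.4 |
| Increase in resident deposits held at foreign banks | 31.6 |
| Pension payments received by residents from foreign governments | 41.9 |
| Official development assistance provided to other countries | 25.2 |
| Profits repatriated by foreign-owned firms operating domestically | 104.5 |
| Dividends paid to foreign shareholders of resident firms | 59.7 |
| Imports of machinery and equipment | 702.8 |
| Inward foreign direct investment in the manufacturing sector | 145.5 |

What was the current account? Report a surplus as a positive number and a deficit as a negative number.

-1326.0

Goods: -646.2 + 320.2 - 702.8 - 195.8 = -1224.6
Services: 133.7 - 143.0 + 87.4 - 32.0 = 46.1
Primary income: -104.5 - 59.7 = -164.2
Secondary income: 41.9 - 25.2 = 16.7
Current account = (-1224.6) + 46.1 + (-164.2) + 16.7 = -1326.0
(Excluded from the current account — capital account: capital transfers received from emigrants 31.2; financial account: acquisition of a foreign subsidiary by a resident firm (outward FDI) 231.4, increase in resident deposits held at foreign banks 31.6, inward foreign direct investment in the manufacturing sector 145.5.)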